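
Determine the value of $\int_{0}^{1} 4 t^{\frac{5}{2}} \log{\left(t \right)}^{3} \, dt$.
$- \frac{384}{2401}$

Start from the elementary integral
$$J(a) = \int_{0}^{1} 4 t^{a} \, dt = \frac{4}{a + 1}.$$

Differentiating under the integral sign brings down a factor of $\ln t$:
$$\frac{dJ}{da} = \int_{0}^{1} 4 t^{a} \log{\left(t \right)} \, dt = - \frac{4}{\left(a + 1\right)^{2}}.$$

Repeating $3$ times in total — each differentiation brings down another $\ln t$ — gives
$$\frac{d^{3}J}{da^{3}} = \int_{0}^{1} 4 t^{a} \log{\left(t \right)}^{3} \, dt = - \frac{24}{\left(a + 1\right)^{4}},$$
and the integrand here is exactly the target integrand, so $I = - \frac{24}{\left(a + 1\right)^{4}}$.

Setting $a = \frac{5}{2}$:
$$I = - \frac{384}{2401}.$$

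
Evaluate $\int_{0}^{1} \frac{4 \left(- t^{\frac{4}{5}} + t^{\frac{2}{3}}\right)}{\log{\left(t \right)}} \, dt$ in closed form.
$- \log{\left(\frac{531441}{390625} \right)}$

Introduce a parameter $a$ in the exponent: let $I(a) = \int_{0}^{1} \frac{4 \left(t^{\frac{2}{3}} - t^{a}\right)}{\log{\left(t \right)}} \, dt$.

Since $\dfrac{\partial}{\partial a}\,t^{a} = t^{a} \ln t$, the $\ln t$ in the denominator cancels and
$$\frac{dI}{da} = \int_{0}^{1} -4 t^{a} \, dt = -4 \left[\frac{t^{a+1}}{a+1}\right]_0^1 = - \frac{4}{a + 1}.$$

Integrating with respect to $a$ gives $I(a) = - \log{\left(\frac{81 \left(a + 1\right)^{4}}{625} \right)} + C$.

At $a = \frac{2}{3}$ the integrand is identically $0$, so $I(\frac{2}{3}) = 0$. The closed form gives $0$, hence $C = 0$.

Setting $a = \frac{4}{5}$:
$$I = - \log{\left(\frac{531441}{390625} \right)}.$$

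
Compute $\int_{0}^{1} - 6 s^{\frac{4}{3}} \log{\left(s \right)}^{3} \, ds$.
$\frac{2916}{2401}$

Start from the elementary integral
$$J(a) = \int_{0}^{1} - 6 s^{a} \, ds = - \frac{6}{a + 1}.$$

Differentiating under the integral sign brings down a factor of $\ln s$:
$$\frac{dJ}{da} = \int_{0}^{1} - 6 s^{a} \log{\left(s \right)} \, ds = \frac{6}{\left(a + 1\right)^{2}}.$$

Repeating $3$ times in total — each differentiation brings down another $\ln s$ — gives
$$\frac{d^{3}J}{da^{3}} = \int_{0}^{1} - 6 s^{a} \log{\left(s \right)}^{3} \, ds = \frac{36}{\left(a + 1\right)^{4}},$$
and the integrand here is exactly the target integrand, so $I = \frac{36}{\left(a + 1\right)^{4}}$.

Setting $a = \frac{4}{3}$:
$$I = \frac{2916}{2401}.$$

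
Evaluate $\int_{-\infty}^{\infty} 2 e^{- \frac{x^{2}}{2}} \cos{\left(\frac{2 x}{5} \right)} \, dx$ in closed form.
$\frac{2 \sqrt{2} \sqrt{\pi}}{e^{\frac{2}{25}}}$

Define $I(b) = \int_{-\infty}^{\infty} 2 e^{- \frac{x^{2}}{2}} \cos{\left(b x \right)} \, dx$.

Differentiating under the integral sign,
$$I'(b) = \int_{-\infty}^{\infty} - 2 x e^{- \frac{x^{2}}{2}} \sin{\left(b x \right)} \, dx.$$

Integrate $\int_{-\infty}^{\infty} x \sin(b x)\, e^{- \frac{x^{2}}{2}}\, dx$ by parts with $u = \sin(b x)$ and $dv = x\, e^{- \frac{x^{2}}{2}}\, dx$, giving $v = - e^{- \frac{x^{2}}{2}}$. The boundary term vanishes and
$$\int_{-\infty}^{\infty} x \sin(b x)\, e^{- \frac{x^{2}}{2}}\, dx = b \int_{-\infty}^{\infty} \cos(b x)\, e^{- \frac{x^{2}}{2}}\, dx,$$
so $I'(b) = - b\, I(b)$.

This is a separable first-order ODE; solving with the initial condition $I(0) = \int_{-\infty}^{\infty} 2 e^{- \frac{x^{2}}{2}}\,dx = 2 \sqrt{2} \sqrt{\pi}$ gives
$$I(b) = 2 \sqrt{2} \sqrt{\pi} e^{- \frac{b^{2}}{2}}.$$

Setting $b = \frac{2}{5}$:
$$I = \frac{2 \sqrt{2} \sqrt{\pi}}{e^{\frac{2}{25}}}.$$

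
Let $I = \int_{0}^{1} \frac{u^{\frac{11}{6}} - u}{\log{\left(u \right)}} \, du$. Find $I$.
$- \log{\left(12 \right)} + \log{\left(17 \right)}$

Replace the exponent $1$ by a parameter $a$: let $I(a) = \int_{0}^{1} \frac{u^{\frac{11}{6}} - u^{a}}{\log{\left(u \right)}} \, du$.

Since $\dfrac{\partial}{\partial a}\,u^{a} = u^{a} \ln u$, the $\ln u$ in the denominator cancels and
$$\frac{dI}{da} = \int_{0}^{1} -1 u^{a} \, du = -1 \left[\frac{u^{a+1}}{a+1}\right]_0^1 = - \frac{1}{a + 1}.$$

Integrating with respect to $a$ gives $I(a) = - \log{\left(\frac{6 a}{17} + \frac{6}{17} \right)} + C$.

At $a = \frac{11}{6}$ the integrand is identically $0$, so $I(\frac{11}{6}) = 0$. The closed form gives $0$, hence $C = 0$.

Setting $a = 1$:
$$I = - \log{\left(12 \right)} + \log{\left(17 \right)}.$$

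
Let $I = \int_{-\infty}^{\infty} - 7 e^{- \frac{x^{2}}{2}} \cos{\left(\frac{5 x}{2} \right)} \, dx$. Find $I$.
$- \frac{7 \sqrt{2} \sqrt{\pi}}{e^{\frac{25}{8}}}$

Let $b$ denote the cosine frequency and define $I(b) = \int_{-\infty}^{\infty} - 7 e^{- \frac{x^{2}}{2}} \cos{\left(b x \right)} \, dx$.

Differentiating under the integral sign,
$$I'(b) = \int_{-\infty}^{\infty} 7 x e^{- \frac{x^{2}}{2}} \sin{\left(b x \right)} \, dx.$$

Integrate $\int_{-\infty}^{\infty} x \sin(b x)\, e^{- \frac{x^{2}}{2}}\, dx$ by parts with $u = \sin(b x)$ and $dv = x\, e^{- \frac{x^{2}}{2}}\, dx$, giving $v = - e^{- \frac{x^{2}}{2}}$. The boundary term vanishes and
$$\int_{-\infty}^{\infty} x \sin(b x)\, e^{- \frac{x^{2}}{2}}\, dx = b \int_{-\infty}^{\infty} \cos(b x)\, e^{- \frac{x^{2}}{2}}\, dx,$$
so $I'(b) = - b\, I(b)$.

This is a separable first-order ODE; solving with the initial condition $I(0) = \int_{-\infty}^{\infty} - 7 e^{- \frac{x^{2}}{2}}\,dx = - 7 \sqrt{2} \sqrt{\pi}$ gives
$$I(b) = - 7 \sqrt{2} \sqrt{\pi} e^{- \frac{b^{2}}{2}}.$$

Setting $b = \frac{5}{2}$:
$$I = - \frac{7 \sqrt{2} \sqrt{\pi}}{e^{\frac{25}{8}}}.$$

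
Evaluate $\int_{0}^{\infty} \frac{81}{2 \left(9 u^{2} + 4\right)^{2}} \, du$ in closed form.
$\frac{27 \pi}{64}$

Begin with the known result
$$J(a) = \int_{0}^{\infty} \frac{1}{2 \left(a^{2} + u^{2}\right)} \, du = \frac{\pi}{4 a}.$$

Differentiating under the integral sign with respect to $a$,
$$\frac{dJ}{da} = \int_{0}^{\infty} - \frac{a}{\left(a^{2} + u^{2}\right)^{2}} \, du = - \frac{\pi}{4 a^{2}},$$
so $\int_{0}^{\infty} \frac{1}{2 \left(a^{2} + u^{2}\right)^{2}} \, du = \frac{\pi}{8 a^{3}}$.

Setting $a = \frac{2}{3}$:
$$I = \frac{27 \pi}{64}.$$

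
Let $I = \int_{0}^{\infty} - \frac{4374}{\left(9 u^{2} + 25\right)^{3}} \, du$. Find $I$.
$- \frac{2187 \pi}{25000}$

Start from the standard arctangent integral
$$J(a) = \int_{0}^{\infty} - \frac{6}{a^{2} + u^{2}} \, du = - \frac{3 \pi}{a}.$$

Differentiating under the integral sign with respect to $a$,
$$\frac{dJ}{da} = \int_{0}^{\infty} \frac{12 a}{\left(a^{2} + u^{2}\right)^{2}} \, du = \frac{3 \pi}{a^{2}},$$
so $\int_{0}^{\infty} - \frac{6}{\left(a^{2} + u^{2}\right)^{2}} \, du = - \frac{3 \pi}{2 a^{3}}$.

Repeating — each differentiation of $1/(u^2+a^2)^j$ produces $-2ja/(u^2+a^2)^{j+1}$ — and dividing through by $-2ja$ at each step yields, after $2$ differentiations in total,
$$\int_{0}^{\infty} - \frac{6}{\left(a^{2} + u^{2}\right)^{3}} \, du = - \frac{9 \pi}{8 a^{5}}.$$

Setting $a = \frac{5}{3}$:
$$I = - \frac{2187 \pi}{25000}.$$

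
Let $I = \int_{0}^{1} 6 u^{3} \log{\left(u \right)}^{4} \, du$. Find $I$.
$\frac{9}{64}$

Consider the simpler parametrised integral
$$J(a) = \int_{0}^{1} 6 u^{a} \, du = \frac{6}{a + 1}.$$

Differentiating under the integral sign brings down a factor of $\ln u$:
$$\frac{dJ}{da} = \int_{0}^{1} 6 u^{a} \log{\left(u \right)} \, du = - \frac{6}{\left(a + 1\right)^{2}}.$$

Repeating $4$ times in total — each differentiation brings down another $\ln u$ — gives
$$\frac{d^{4}J}{da^{4}} = \int_{0}^{1} 6 u^{a} \log{\left(u \right)}^{4} \, du = \frac{144}{\left(a + 1\right)^{5}},$$
and the integrand here is exactly the target integrand, so $I = \frac{144}{\left(a + 1\right)^{5}}$.

Setting $a = 3$:
$$I = \frac{9}{64}.$$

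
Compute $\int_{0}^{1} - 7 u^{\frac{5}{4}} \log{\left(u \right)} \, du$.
$\frac{112}{81}$

Consider the simpler parametrised integral
$$J(a) = \int_{0}^{1} - 7 u^{a} \, du = - \frac{7}{a + 1}.$$

Differentiating under the integral sign brings down a factor of $\ln u$:
$$\frac{dJ}{da} = \int_{0}^{1} - 7 u^{a} \log{\left(u \right)} \, du = \frac{7}{\left(a + 1\right)^{2}}.$$

The integral on the left is $I$, so $I = \frac{7}{\left(a + 1\right)^{2}}$.

Setting $a = \frac{5}{4}$:
$$I = \frac{112}{81}.$$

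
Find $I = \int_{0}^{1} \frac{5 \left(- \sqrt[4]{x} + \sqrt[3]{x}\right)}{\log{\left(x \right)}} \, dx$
$- \log{\left(\frac{759375}{1048576} \right)}$

Consider the one-parameter family: let $I(a) = \int_{0}^{1} \frac{5 \left(\sqrt[3]{x} - x^{a}\right)}{\log{\left(x \right)}} \, dx$.

Since $\dfrac{\partial}{\partial a}\,x^{a} = x^{a} \ln x$, the $\ln x$ in the denominator cancels and
$$\frac{dI}{da} = \int_{0}^{1} -5 x^{a} \, dx = -5 \left[\frac{x^{a+1}}{a+1}\right]_0^1 = - \frac{5}{a + 1}.$$

Integrating with respect to $a$ gives $I(a) = - \log{\left(\frac{243 \left(a + 1\right)^{5}}{1024} \right)} + C$.

At $a = \frac{1}{3}$ the integrand is identically $0$, so $I(\frac{1}{3}) = 0$. The closed form gives $0$, hence $C = 0$.

Setting $a = \frac{1}{4}$:
$$I = - \log{\left(\frac{759375}{1048576} \right)}.$$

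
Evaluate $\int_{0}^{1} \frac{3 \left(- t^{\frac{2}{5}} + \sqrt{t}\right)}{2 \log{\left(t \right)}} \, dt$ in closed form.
$- \log{\left(\frac{14 \sqrt{210}}{225} \right)}$

Introduce a parameter $a$ in the exponent: let $I(a) = \int_{0}^{1} \frac{3 \left(\sqrt{t} - t^{a}\right)}{2 \log{\left(t \right)}} \, dt$.

Since $\dfrac{\partial}{\partial a}\,t^{a} = t^{a} \ln t$, the $\ln t$ in the denominator cancels and
$$\frac{dI}{da} = \int_{0}^{1} - \frac{3}{2} t^{a} \, dt = - \frac{3}{2} \left[\frac{t^{a+1}}{a+1}\right]_0^1 = - \frac{3}{2 a + 2}.$$

Integrating with respect to $a$ gives $I(a) = - \log{\left(\frac{2 \sqrt{6} \left(a + 1\right)^{\frac{3}{2}}}{9} \right)} + C$.

At $a = \frac{1}{2}$ the integrand is identically $0$, so $I(\frac{1}{2}) = 0$. The closed form gives $0$, hence $C = 0$.

Setting $a = \frac{2}{5}$:
$$I = - \log{\left(\frac{14 \sqrt{210}}{225} \right)}.$$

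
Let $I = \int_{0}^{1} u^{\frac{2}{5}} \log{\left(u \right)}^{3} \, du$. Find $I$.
$- \frac{3750}{2401}$

Start from the elementary integral
$$J(a) = \int_{0}^{1} u^{a} \, du = \frac{1}{a + 1}.$$

Differentiating under the integral sign brings down a factor of $\ln u$:
$$\frac{dJ}{da} = \int_{0}^{1} u^{a} \log{\left(u \right)} \, du = - \frac{1}{\left(a + 1\right)^{2}}.$$

Repeating $3$ times in total — each differentiation brings down another $\ln u$ — gives
$$\frac{d^{3}J}{da^{3}} = \int_{0}^{1} u^{a} \log{\left(u \right)}^{3} \, du = - \frac{6}{\left(a + 1\right)^{4}},$$
and the integrand here is exactly the target integrand, so $I = - \frac{6}{\left(a + 1\right)^{4}}$.

Setting $a = \frac{2}{5}$:
$$I = - \frac{3750}{2401}.$$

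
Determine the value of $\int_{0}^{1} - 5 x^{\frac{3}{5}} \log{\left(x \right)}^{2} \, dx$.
$- \frac{625}{256}$

Consider the simpler parametrised integral
$$J(a) = \int_{0}^{1} - 5 x^{a} \, dx = - \frac{5}{a + 1}.$$

Differentiating under the integral sign brings down a factor of $\ln x$:
$$\frac{dJ}{da} = \int_{0}^{1} - 5 x^{a} \log{\left(x \right)} \, dx = \frac{5}{\left(a + 1\right)^{2}}.$$

Repeating twice in total — each differentiation brings down another $\ln x$ — gives
$$\frac{d^{2}J}{da^{2}} = \int_{0}^{1} - 5 x^{a} \log{\left(x \right)}^{2} \, dx = - \frac{10}{\left(a + 1\right)^{3}},$$
and the integrand here is exactly the target integrand, so $I = - \frac{10}{\left(a + 1\right)^{3}}$.

Setting $a = \frac{3}{5}$:
$$I = - \frac{625}{256}.$$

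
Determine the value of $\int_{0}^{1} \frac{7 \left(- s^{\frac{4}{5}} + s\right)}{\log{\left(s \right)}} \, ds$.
$\log{\left(\frac{10000000}{4782969} \right)}$

Replace the exponent $\frac{4}{5}$ by a parameter $a$: let $I(a) = \int_{0}^{1} \frac{7 \left(s - s^{a}\right)}{\log{\left(s \right)}} \, ds$.

Since $\dfrac{\partial}{\partial a}\,s^{a} = s^{a} \ln s$, the $\ln s$ in the denominator cancels and
$$\frac{dI}{da} = \int_{0}^{1} -7 s^{a} \, ds = -7 \left[\frac{s^{a+1}}{a+1}\right]_0^1 = - \frac{7}{a + 1}.$$

Integrating with respect to $a$ gives $I(a) = \log{\left(\frac{128}{\left(a + 1\right)^{7}} \right)} + C$.

At $a = 1$ the integrand is identically $0$, so $I(1) = 0$. The closed form gives $0$, hence $C = 0$.

Setting $a = \frac{4}{5}$:
$$I = \log{\left(\frac{10000000}{4782969} \right)}.$$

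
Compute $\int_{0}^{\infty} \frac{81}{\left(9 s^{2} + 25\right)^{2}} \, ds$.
$\frac{27 \pi}{500}$

Start from the standard arctangent integral
$$J(a) = \int_{0}^{\infty} \frac{1}{a^{2} + s^{2}} \, ds = \frac{\pi}{2 a}.$$

Differentiating under the integral sign with respect to $a$,
$$\frac{dJ}{da} = \int_{0}^{\infty} - \frac{2 a}{\left(a^{2} + s^{2}\right)^{2}} \, ds = - \frac{\pi}{2 a^{2}},$$
so $\int_{0}^{\infty} \frac{1}{\left(a^{2} + s^{2}\right)^{2}} \, ds = \frac{\pi}{4 a^{3}}$.

Setting $a = \frac{5}{3}$:
$$I = \frac{27 \pi}{500}.$$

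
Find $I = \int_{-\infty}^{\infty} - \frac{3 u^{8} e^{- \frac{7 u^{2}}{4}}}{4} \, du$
$- \frac{360 \sqrt{7} \sqrt{\pi}}{2401}$

Begin with the known integral
$$J(a) = \int_{-\infty}^{\infty} - \frac{3 e^{- a u^{2}}}{4} \, du = - \frac{3 \sqrt{\pi}}{4 \sqrt{a}}.$$

Differentiating under the integral sign brings down a factor of $(-u^2)$:
$$\frac{dJ}{da} = \int_{-\infty}^{\infty} \frac{3 u^{2} e^{- a u^{2}}}{4} \, du = \frac{3 \sqrt{\pi}}{8 a^{\frac{3}{2}}}.$$

Repeating $4$ times in total — each differentiation brings down another $(-u^2)$ — gives
$$\frac{d^{4}J}{da^{4}} = \int_{-\infty}^{\infty} - \frac{3 u^{8} e^{- a u^{2}}}{4} \, du = - \frac{315 \sqrt{\pi}}{64 a^{\frac{9}{2}}},$$
and the integrand here is exactly the target integrand, so $I = - \frac{315 \sqrt{\pi}}{64 a^{\frac{9}{2}}}$.

Setting $a = \frac{7}{4}$:
$$I = - \frac{360 \sqrt{7} \sqrt{\pi}}{2401}.$$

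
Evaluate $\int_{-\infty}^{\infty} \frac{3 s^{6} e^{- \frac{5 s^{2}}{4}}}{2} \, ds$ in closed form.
$\frac{72 \sqrt{5} \sqrt{\pi}}{125}$

Begin with the known integral
$$J(a) = \int_{-\infty}^{\infty} \frac{3 e^{- a s^{2}}}{2} \, ds = \frac{3 \sqrt{\pi}}{2 \sqrt{a}}.$$

Differentiating under the integral sign brings down a factor of $(-s^2)$:
$$\frac{dJ}{da} = \int_{-\infty}^{\infty} - \frac{3 s^{2} e^{- a s^{2}}}{2} \, ds = - \frac{3 \sqrt{\pi}}{4 a^{\frac{3}{2}}}.$$

Repeating $3$ times in total — each differentiation brings down another $(-s^2)$ — gives
$$\frac{d^{3}J}{da^{3}} = \int_{-\infty}^{\infty} - \frac{3 s^{6} e^{- a s^{2}}}{2} \, ds = - \frac{45 \sqrt{\pi}}{16 a^{\frac{7}{2}}},$$
and the integrand here is $(-1)^{3}$ times the target integrand, so $I = (-1)^{3}\,\frac{d^{3}J}{da^{3}} = \frac{45 \sqrt{\pi}}{16 a^{\frac{7}{2}}}$.

Setting $a = \frac{5}{4}$:
$$I = \frac{72 \sqrt{5} \sqrt{\pi}}{125}.$$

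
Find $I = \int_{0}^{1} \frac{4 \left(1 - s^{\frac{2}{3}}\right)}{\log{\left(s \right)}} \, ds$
$- \log{\left(\frac{625}{81} \right)}$

Replace the exponent $\frac{2}{3}$ by a parameter $a$: let $I(a) = \int_{0}^{1} \frac{4 \left(1 - s^{a}\right)}{\log{\left(s \right)}} \, ds$.

Since $\dfrac{\partial}{\partial a}\,s^{a} = s^{a} \ln s$, the $\ln s$ in the denominator cancels and
$$\frac{dI}{da} = \int_{0}^{1} -4 s^{a} \, ds = -4 \left[\frac{s^{a+1}}{a+1}\right]_0^1 = - \frac{4}{a + 1}.$$

Integrating with respect to $a$ gives $I(a) = - 4 \log{\left(a + 1 \right)} + C$.

At $a = 0$ the integrand is identically $0$, so $I(0) = 0$. The closed form gives $0$, hence $C = 0$.

Setting $a = \frac{2}{3}$:
$$I = - \log{\left(\frac{625}{81} \right)}.$$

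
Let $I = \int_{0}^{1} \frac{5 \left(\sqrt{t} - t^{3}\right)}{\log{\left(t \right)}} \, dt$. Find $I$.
$- \log{\left(\frac{32768}{243} \right)}$

Consider the one-parameter family: let $I(a) = \int_{0}^{1} \frac{5 \left(\sqrt{t} - t^{a}\right)}{\log{\left(t \right)}} \, dt$.

Since $\dfrac{\partial}{\partial a}\,t^{a} = t^{a} \ln t$, the $\ln t$ in the denominator cancels and
$$\frac{dI}{da} = \int_{0}^{1} -5 t^{a} \, dt = -5 \left[\frac{t^{a+1}}{a+1}\right]_0^1 = - \frac{5}{a + 1}.$$

Integrating with respect to $a$ gives $I(a) = - \log{\left(\frac{32 \left(a + 1\right)^{5}}{243} \right)} + C$.

At $a = \frac{1}{2}$ the integrand is identically $0$, so $I(\frac{1}{2}) = 0$. The closed form gives $0$, hence $C = 0$.

Setting $a = 3$:
$$I = - \log{\left(\frac{32768}{243} \right)}.$$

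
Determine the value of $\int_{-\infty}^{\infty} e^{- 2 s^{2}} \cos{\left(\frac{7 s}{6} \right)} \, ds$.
$\frac{\sqrt{2} \sqrt{\pi}}{2 e^{\frac{49}{288}}}$

Treat the cosine frequency as a parameter and define $I(b) = \int_{-\infty}^{\infty} e^{- 2 s^{2}} \cos{\left(b s \right)} \, ds$.

Differentiating under the integral sign,
$$I'(b) = \int_{-\infty}^{\infty} - s e^{- 2 s^{2}} \sin{\left(b s \right)} \, ds.$$

Integrate $\int_{-\infty}^{\infty} s \sin(b s)\, e^{- 2 s^{2}}\, ds$ by parts with $u = \sin(b s)$ and $dv = s\, e^{- 2 s^{2}}\, ds$, giving $v = - \frac{e^{- 2 s^{2}}}{4}$. The boundary term vanishes and
$$\int_{-\infty}^{\infty} s \sin(b s)\, e^{- 2 s^{2}}\, ds = \frac{b}{4} \int_{-\infty}^{\infty} \cos(b s)\, e^{- 2 s^{2}}\, ds,$$
so $I'(b) = - \frac{b}{4}\, I(b)$.

This is a separable first-order ODE; solving with the initial condition $I(0) = \int_{-\infty}^{\infty} e^{- 2 s^{2}}\,ds = \frac{\sqrt{2} \sqrt{\pi}}{2}$ gives
$$I(b) = \frac{\sqrt{2} \sqrt{\pi} e^{- \frac{b^{2}}{8}}}{2}.$$

Setting $b = \frac{7}{6}$:
$$I = \frac{\sqrt{2} \sqrt{\pi}}{2 e^{\frac{49}{288}}}.$$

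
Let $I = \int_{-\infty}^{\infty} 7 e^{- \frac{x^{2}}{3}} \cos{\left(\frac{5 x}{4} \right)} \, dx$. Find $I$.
$\frac{7 \sqrt{3} \sqrt{\pi}}{e^{\frac{75}{64}}}$

Define $I(b) = \int_{-\infty}^{\infty} 7 e^{- \frac{x^{2}}{3}} \cos{\left(b x \right)} \, dx$.

Differentiating under the integral sign,
$$I'(b) = \int_{-\infty}^{\infty} - 7 x e^{- \frac{x^{2}}{3}} \sin{\left(b x \right)} \, dx.$$

Integrate $\int_{-\infty}^{\infty} x \sin(b x)\, e^{- \frac{x^{2}}{3}}\, dx$ by parts with $u = \sin(b x)$ and $dv = x\, e^{- \frac{x^{2}}{3}}\, dx$, giving $v = - \frac{3 e^{- \frac{x^{2}}{3}}}{2}$. The boundary term vanishes and
$$\int_{-\infty}^{\infty} x \sin(b x)\, e^{- \frac{x^{2}}{3}}\, dx = \frac{3 b}{2} \int_{-\infty}^{\infty} \cos(b x)\, e^{- \frac{x^{2}}{3}}\, dx,$$
so $I'(b) = - \frac{3 b}{2}\, I(b)$.

This is a separable first-order ODE; solving with the initial condition $I(0) = \int_{-\infty}^{\infty} 7 e^{- \frac{x^{2}}{3}}\,dx = 7 \sqrt{3} \sqrt{\pi}$ gives
$$I(b) = 7 \sqrt{3} \sqrt{\pi} e^{- \frac{3 b^{2}}{4}}.$$

Setting $b = \frac{5}{4}$:
$$I = \frac{7 \sqrt{3} \sqrt{\pi}}{e^{\frac{75}{64}}}.$$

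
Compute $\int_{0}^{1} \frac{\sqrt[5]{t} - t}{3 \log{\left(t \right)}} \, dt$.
$- \frac{\log{\left(5 \right)}}{3} + \frac{\log{\left(3 \right)}}{3}$

Replace the exponent $\frac{1}{5}$ by a parameter $a$: let $I(a) = \int_{0}^{1} \frac{- t + t^{a}}{3 \log{\left(t \right)}} \, dt$.

Since $\dfrac{\partial}{\partial a}\,t^{a} = t^{a} \ln t$, the $\ln t$ in the denominator cancels and
$$\frac{dI}{da} = \int_{0}^{1} \frac{1}{3} t^{a} \, dt = \frac{1}{3} \left[\frac{t^{a+1}}{a+1}\right]_0^1 = \frac{1}{3 \left(a + 1\right)}.$$

Integrating with respect to $a$ gives $I(a) = \frac{\log{\left(a + 1 \right)}}{3} - \frac{\log{\left(2 \right)}}{3} + C$.

At $a = 1$ the integrand is identically $0$, so $I(1) = 0$. The closed form gives $0$, hence $C = 0$.

Setting $a = \frac{1}{5}$:
$$I = - \frac{\log{\left(5 \right)}}{3} + \frac{\log{\left(3 \right)}}{3}.$$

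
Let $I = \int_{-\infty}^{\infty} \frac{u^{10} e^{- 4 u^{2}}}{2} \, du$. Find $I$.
$\frac{945 \sqrt{\pi}}{131072}$

Start from the elementary integral
$$J(a) = \int_{-\infty}^{\infty} \frac{e^{- a u^{2}}}{2} \, du = \frac{\sqrt{\pi}}{2 \sqrt{a}}.$$

Differentiating under the integral sign brings down a factor of $(-u^2)$:
$$\frac{dJ}{da} = \int_{-\infty}^{\infty} - \frac{u^{2} e^{- a u^{2}}}{2} \, du = - \frac{\sqrt{\pi}}{4 a^{\frac{3}{2}}}.$$

Repeating $5$ times in total — each differentiation brings down another $(-u^2)$ — gives
$$\frac{d^{5}J}{da^{5}} = \int_{-\infty}^{\infty} - \frac{u^{10} e^{- a u^{2}}}{2} \, du = - \frac{945 \sqrt{\pi}}{64 a^{\frac{11}{2}}},$$
and the integrand here is $(-1)^{5}$ times the target integrand, so $I = (-1)^{5}\,\frac{d^{5}J}{da^{5}} = \frac{945 \sqrt{\pi}}{64 a^{\frac{11}{2}}}$.

Setting $a = 4$:
$$I = \frac{945 \sqrt{\pi}}{131072}.$$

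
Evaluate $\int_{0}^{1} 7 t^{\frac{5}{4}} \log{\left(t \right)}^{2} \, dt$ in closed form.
$\frac{896}{729}$

Consider the simpler parametrised integral
$$J(a) = \int_{0}^{1} 7 t^{a} \, dt = \frac{7}{a + 1}.$$

Differentiating under the integral sign brings down a factor of $\ln t$:
$$\frac{dJ}{da} = \int_{0}^{1} 7 t^{a} \log{\left(t \right)} \, dt = - \frac{7}{\left(a + 1\right)^{2}}.$$

Repeating twice in total — each differentiation brings down another $\ln t$ — gives
$$\frac{d^{2}J}{da^{2}} = \int_{0}^{1} 7 t^{a} \log{\left(t \right)}^{2} \, dt = \frac{14}{\left(a + 1\right)^{3}},$$
and the integrand here is exactly the target integrand, so $I = \frac{14}{\left(a + 1\right)^{3}}$.

Setting $a = \frac{5}{4}$:
$$I = \frac{896}{729}.$$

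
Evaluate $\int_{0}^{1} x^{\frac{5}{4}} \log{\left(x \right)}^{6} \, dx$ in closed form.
$\frac{1310720}{531441}$

Start from the elementary integral
$$J(a) = \int_{0}^{1} x^{a} \, dx = \frac{1}{a + 1}.$$

Differentiating under the integral sign brings down a factor of $\ln x$:
$$\frac{dJ}{da} = \int_{0}^{1} x^{a} \log{\left(x \right)} \, dx = - \frac{1}{\left(a + 1\right)^{2}}.$$

Repeating $6$ times in total — each differentiation brings down another $\ln x$ — gives
$$\frac{d^{6}J}{da^{6}} = \int_{0}^{1} x^{a} \log{\left(x \right)}^{6} \, dx = \frac{720}{\left(a + 1\right)^{7}},$$
and the integrand here is exactly the target integrand, so $I = \frac{720}{\left(a + 1\right)^{7}}$.

Setting $a = \frac{5}{4}$:
$$I = \frac{1310720}{531441}.$$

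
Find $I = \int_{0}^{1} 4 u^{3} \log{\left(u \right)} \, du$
$- \frac{1}{4}$

Begin with the known integral
$$J(a) = \int_{0}^{1} 4 u^{a} \, du = \frac{4}{a + 1}.$$

Differentiating under the integral sign brings down a factor of $\ln u$:
$$\frac{dJ}{da} = \int_{0}^{1} 4 u^{a} \log{\left(u \right)} \, du = - \frac{4}{\left(a + 1\right)^{2}}.$$

The integral on the left is $I$, so $I = - \frac{4}{\left(a + 1\right)^{2}}$.

Setting $a = 3$:
$$I = - \frac{1}{4}.$$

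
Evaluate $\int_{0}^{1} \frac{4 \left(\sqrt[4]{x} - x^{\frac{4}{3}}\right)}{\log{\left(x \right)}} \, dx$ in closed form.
$\log{\left(\frac{50625}{614656} \right)}$

Introduce a parameter $a$ in the exponent: let $I(a) = \int_{0}^{1} \frac{4 \left(- x^{\frac{4}{3}} + x^{a}\right)}{\log{\left(x \right)}} \, dx$.

Since $\dfrac{\partial}{\partial a}\,x^{a} = x^{a} \ln x$, the $\ln x$ in the denominator cancels and
$$\frac{dI}{da} = \int_{0}^{1} 4 x^{a} \, dx = 4 \left[\frac{x^{a+1}}{a+1}\right]_0^1 = \frac{4}{a + 1}.$$

Integrating with respect to $a$ gives $I(a) = \log{\left(\frac{81 \left(a + 1\right)^{4}}{2401} \right)} + C$.

At $a = \frac{4}{3}$ the integrand is identically $0$, so $I(\frac{4}{3}) = 0$. The closed form gives $0$, hence $C = 0$.

Setting $a = \frac{1}{4}$:
$$I = \log{\left(\frac{50625}{614656} \right)}.$$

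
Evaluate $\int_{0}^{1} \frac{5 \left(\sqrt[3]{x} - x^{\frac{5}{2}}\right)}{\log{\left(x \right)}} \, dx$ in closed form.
$\log{\left(\frac{32768}{4084101} \right)}$

Replace the exponent $\frac{1}{3}$ by a parameter $a$: let $I(a) = \int_{0}^{1} \frac{5 \left(- x^{\frac{5}{2}} + x^{a}\right)}{\log{\left(x \right)}} \, dx$.

Since $\dfrac{\partial}{\partial a}\,x^{a} = x^{a} \ln x$, the $\ln x$ in the denominator cancels and
$$\frac{dI}{da} = \int_{0}^{1} 5 x^{a} \, dx = 5 \left[\frac{x^{a+1}}{a+1}\right]_0^1 = \frac{5}{a + 1}.$$

Integrating with respect to $a$ gives $I(a) = \log{\left(\frac{32 \left(a + 1\right)^{5}}{16807} \right)} + C$.

At $a = \frac{5}{2}$ the integrand is identically $0$, so $I(\frac{5}{2}) = 0$. The closed form gives $0$, hence $C = 0$.

Setting $a = \frac{1}{3}$:
$$I = \log{\left(\frac{32768}{4084101} \right)}.$$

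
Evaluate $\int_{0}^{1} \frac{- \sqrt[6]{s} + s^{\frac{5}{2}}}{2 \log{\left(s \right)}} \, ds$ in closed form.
$\frac{\log{\left(3 \right)}}{2}$

Replace the exponent $\frac{1}{6}$ by a parameter $a$: let $I(a) = \int_{0}^{1} \frac{s^{\frac{5}{2}} - s^{a}}{2 \log{\left(s \right)}} \, ds$.

Since $\dfrac{\partial}{\partial a}\,s^{a} = s^{a} \ln s$, the $\ln s$ in the denominator cancels and
$$\frac{dI}{da} = \int_{0}^{1} - \frac{1}{2} s^{a} \, ds = - \frac{1}{2} \left[\frac{s^{a+1}}{a+1}\right]_0^1 = - \frac{1}{2 a + 2}.$$

Integrating with respect to $a$ gives $I(a) = - \frac{\log{\left(a + 1 \right)}}{2} - \frac{\log{\left(2 \right)}}{2} + \frac{\log{\left(7 \right)}}{2} + C$.

At $a = \frac{5}{2}$ the integrand is identically $0$, so $I(\frac{5}{2}) = 0$. The closed form gives $0$, hence $C = 0$.

Setting $a = \frac{1}{6}$:
$$I = \frac{\log{\left(3 \right)}}{2}.$$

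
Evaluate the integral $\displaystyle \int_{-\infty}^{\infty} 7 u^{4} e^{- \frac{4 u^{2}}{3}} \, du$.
$\frac{189 \sqrt{3} \sqrt{\pi}}{128}$

Start from the elementary integral
$$J(a) = \int_{-\infty}^{\infty} 7 e^{- a u^{2}} \, du = \frac{7 \sqrt{\pi}}{\sqrt{a}}.$$

Differentiating under the integral sign brings down a factor of $(-u^2)$:
$$\frac{dJ}{da} = \int_{-\infty}^{\infty} - 7 u^{2} e^{- a u^{2}} \, du = - \frac{7 \sqrt{\pi}}{2 a^{\frac{3}{2}}}.$$

Repeating twice in total — each differentiation brings down another $(-u^2)$ — gives
$$\frac{d^{2}J}{da^{2}} = \int_{-\infty}^{\infty} 7 u^{4} e^{- a u^{2}} \, du = \frac{21 \sqrt{\pi}}{4 a^{\frac{5}{2}}},$$
and the integrand here is exactly the target integrand, so $I = \frac{21 \sqrt{\pi}}{4 a^{\frac{5}{2}}}$.

Setting $a = \frac{4}{3}$:
$$I = \frac{189 \sqrt{3} \sqrt{\pi}}{128}.$$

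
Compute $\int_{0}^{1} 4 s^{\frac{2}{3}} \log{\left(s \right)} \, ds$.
$- \frac{36}{25}$

Begin with the known integral
$$J(a) = \int_{0}^{1} 4 s^{a} \, ds = \frac{4}{a + 1}.$$

Differentiating under the integral sign brings down a factor of $\ln s$:
$$\frac{dJ}{da} = \int_{0}^{1} 4 s^{a} \log{\left(s \right)} \, ds = - \frac{4}{\left(a + 1\right)^{2}}.$$

The integral on the left is $I$, so $I = - \frac{4}{\left(a + 1\right)^{2}}$.

Setting $a = \frac{2}{3}$:
$$I = - \frac{36}{25}.$$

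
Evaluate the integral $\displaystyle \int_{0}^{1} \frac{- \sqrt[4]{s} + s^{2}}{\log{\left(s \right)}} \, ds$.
$\log{\left(\frac{12}{5} \right)}$

Consider the one-parameter family: let $I(a) = \int_{0}^{1} \frac{- \sqrt[4]{s} + s^{a}}{\log{\left(s \right)}} \, ds$.

Since $\dfrac{\partial}{\partial a}\,s^{a} = s^{a} \ln s$, the $\ln s$ in the denominator cancels and
$$\frac{dI}{da} = \int_{0}^{1} s^{a} \, ds = \left[\frac{s^{a+1}}{a+1}\right]_0^1 = \frac{1}{a + 1}.$$

Integrating with respect to $a$ gives $I(a) = \log{\left(\frac{4 a}{5} + \frac{4}{5} \right)} + C$.

At $a = \frac{1}{4}$ the integrand is identically $0$, so $I(\frac{1}{4}) = 0$. The closed form gives $0$, hence $C = 0$.

Setting $a = 2$:
$$I = \log{\left(\frac{12}{5} \right)}.$$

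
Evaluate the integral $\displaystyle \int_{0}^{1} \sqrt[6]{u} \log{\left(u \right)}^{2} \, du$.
$\frac{432}{343}$

Consider the simpler parametrised integral
$$J(a) = \int_{0}^{1} u^{a} \, du = \frac{1}{a + 1}.$$

Differentiating under the integral sign brings down a factor of $\ln u$:
$$\frac{dJ}{da} = \int_{0}^{1} u^{a} \log{\left(u \right)} \, du = - \frac{1}{\left(a + 1\right)^{2}}.$$

Repeating twice in total — each differentiation brings down another $\ln u$ — gives
$$\frac{d^{2}J}{da^{2}} = \int_{0}^{1} u^{a} \log{\left(u \right)}^{2} \, du = \frac{2}{\left(a + 1\right)^{3}},$$
and the integrand here is exactly the target integrand, so $I = \frac{2}{\left(a + 1\right)^{3}}$.

Setting $a = \frac{1}{6}$:
$$I = \frac{432}{343}.$$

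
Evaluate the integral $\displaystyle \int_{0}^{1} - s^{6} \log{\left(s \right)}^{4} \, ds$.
$- \frac{24}{16807}$

Consider the simpler parametrised integral
$$J(a) = \int_{0}^{1} - s^{a} \, ds = - \frac{1}{a + 1}.$$

Differentiating under the integral sign brings down a factor of $\ln s$:
$$\frac{dJ}{da} = \int_{0}^{1} - s^{a} \log{\left(s \right)} \, ds = \frac{1}{\left(a + 1\right)^{2}}.$$

Repeating $4$ times in total — each differentiation brings down another $\ln s$ — gives
$$\frac{d^{4}J}{da^{4}} = \int_{0}^{1} - s^{a} \log{\left(s \right)}^{4} \, ds = - \frac{24}{\left(a + 1\right)^{5}},$$
and the integrand here is exactly the target integrand, so $I = - \frac{24}{\left(a + 1\right)^{5}}$.

Setting $a = 6$:
$$I = - \frac{24}{16807}.$$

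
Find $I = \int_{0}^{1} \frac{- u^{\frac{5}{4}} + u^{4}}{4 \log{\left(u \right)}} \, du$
$- \log{\left(3 \right)} + \frac{\log{\left(5 \right)}}{4} + \frac{\log{\left(6 \right)}}{2}$

Replace the exponent $4$ by a parameter $a$: let $I(a) = \int_{0}^{1} \frac{- u^{\frac{5}{4}} + u^{a}}{4 \log{\left(u \right)}} \, du$.

Since $\dfrac{\partial}{\partial a}\,u^{a} = u^{a} \ln u$, the $\ln u$ in the denominator cancels and
$$\frac{dI}{da} = \int_{0}^{1} \frac{1}{4} u^{a} \, du = \frac{1}{4} \left[\frac{u^{a+1}}{a+1}\right]_0^1 = \frac{1}{4 \left(a + 1\right)}.$$

Integrating with respect to $a$ gives $I(a) = \log{\left(\frac{\sqrt{6} \sqrt[4]{a + 1}}{3} \right)} + C$.

At $a = \frac{5}{4}$ the integrand is identically $0$, so $I(\frac{5}{4}) = 0$. The closed form gives $0$, hence $C = 0$.

Setting $a = 4$:
$$I = - \log{\left(3 \right)} + \frac{\log{\left(5 \right)}}{4} + \frac{\log{\left(6 \right)}}{2}.$$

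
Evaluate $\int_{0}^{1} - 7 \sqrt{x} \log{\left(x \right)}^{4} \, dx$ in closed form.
$- \frac{1792}{81}$

Begin with the known integral
$$J(a) = \int_{0}^{1} - 7 x^{a} \, dx = - \frac{7}{a + 1}.$$

Differentiating under the integral sign brings down a factor of $\ln x$:
$$\frac{dJ}{da} = \int_{0}^{1} - 7 x^{a} \log{\left(x \right)} \, dx = \frac{7}{\left(a + 1\right)^{2}}.$$

Repeating $4$ times in total — each differentiation brings down another $\ln x$ — gives
$$\frac{d^{4}J}{da^{4}} = \int_{0}^{1} - 7 x^{a} \log{\left(x \right)}^{4} \, dx = - \frac{168}{\left(a + 1\right)^{5}},$$
and the integrand here is exactly the target integrand, so $I = - \frac{168}{\left(a + 1\right)^{5}}$.

Setting $a = \frac{1}{2}$:
$$I = - \frac{1792}{81}.$$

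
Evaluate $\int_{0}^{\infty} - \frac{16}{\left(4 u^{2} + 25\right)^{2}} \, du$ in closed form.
$- \frac{2 \pi}{125}$

Start from the standard arctangent integral
$$J(a) = \int_{0}^{\infty} - \frac{1}{a^{2} + u^{2}} \, du = - \frac{\pi}{2 a}.$$

Differentiating under the integral sign with respect to $a$,
$$\frac{dJ}{da} = \int_{0}^{\infty} \frac{2 a}{\left(a^{2} + u^{2}\right)^{2}} \, du = \frac{\pi}{2 a^{2}},$$
so $\int_{0}^{\infty} - \frac{1}{\left(a^{2} + u^{2}\right)^{2}} \, du = - \frac{\pi}{4 a^{3}}$.

Setting $a = \frac{5}{2}$:
$$I = - \frac{2 \pi}{125}.$$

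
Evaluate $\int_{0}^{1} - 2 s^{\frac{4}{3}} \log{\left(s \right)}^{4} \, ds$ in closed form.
$- \frac{11664}{16807}$

Start from the elementary integral
$$J(a) = \int_{0}^{1} - 2 s^{a} \, ds = - \frac{2}{a + 1}.$$

Differentiating under the integral sign brings down a factor of $\ln s$:
$$\frac{dJ}{da} = \int_{0}^{1} - 2 s^{a} \log{\left(s \right)} \, ds = \frac{2}{\left(a + 1\right)^{2}}.$$

Repeating $4$ times in total — each differentiation brings down another $\ln s$ — gives
$$\frac{d^{4}J}{da^{4}} = \int_{0}^{1} - 2 s^{a} \log{\left(s \right)}^{4} \, ds = - \frac{48}{\left(a + 1\right)^{5}},$$
and the integrand here is exactly the target integrand, so $I = - \frac{48}{\left(a + 1\right)^{5}}$.

Setting $a = \frac{4}{3}$:
$$I = - \frac{11664}{16807}.$$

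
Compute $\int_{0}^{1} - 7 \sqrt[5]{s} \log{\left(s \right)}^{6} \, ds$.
$- \frac{2734375}{1944}$

Consider the simpler parametrised integral
$$J(a) = \int_{0}^{1} - 7 s^{a} \, ds = - \frac{7}{a + 1}.$$

Differentiating under the integral sign brings down a factor of $\ln s$:
$$\frac{dJ}{da} = \int_{0}^{1} - 7 s^{a} \log{\left(s \right)} \, ds = \frac{7}{\left(a + 1\right)^{2}}.$$

Repeating $6$ times in total — each differentiation brings down another $\ln s$ — gives
$$\frac{d^{6}J}{da^{6}} = \int_{0}^{1} - 7 s^{a} \log{\left(s \right)}^{6} \, ds = - \frac{5040}{\left(a + 1\right)^{7}},$$
and the integrand here is exactly the target integrand, so $I = - \frac{5040}{\left(a + 1\right)^{7}}$.

Setting $a = \frac{1}{5}$:
$$I = - \frac{2734375}{1944}.$$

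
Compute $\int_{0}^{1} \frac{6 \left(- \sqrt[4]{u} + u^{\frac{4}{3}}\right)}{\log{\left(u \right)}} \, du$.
$\log{\left(\frac{481890304}{11390625} \right)}$

Introduce a parameter $a$ in the exponent: let $I(a) = \int_{0}^{1} \frac{6 \left(- \sqrt[4]{u} + u^{a}\right)}{\log{\left(u \right)}} \, du$.

Since $\dfrac{\partial}{\partial a}\,u^{a} = u^{a} \ln u$, the $\ln u$ in the denominator cancels and
$$\frac{dI}{da} = \int_{0}^{1} 6 u^{a} \, du = 6 \left[\frac{u^{a+1}}{a+1}\right]_0^1 = \frac{6}{a + 1}.$$

Integrating with respect to $a$ gives $I(a) = \log{\left(\frac{4096 \left(a + 1\right)^{6}}{15625} \right)} + C$.

At $a = \frac{1}{4}$ the integrand is identically $0$, so $I(\frac{1}{4}) = 0$. The closed form gives $0$, hence $C = 0$.

Setting $a = \frac{4}{3}$:
$$I = \log{\left(\frac{481890304}{11390625} \right)}.$$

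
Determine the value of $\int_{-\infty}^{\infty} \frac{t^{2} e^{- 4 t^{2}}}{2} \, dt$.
$\frac{\sqrt{\pi}}{32}$

Start from the elementary integral
$$J(a) = \int_{-\infty}^{\infty} \frac{e^{- a t^{2}}}{2} \, dt = \frac{\sqrt{\pi}}{2 \sqrt{a}}.$$

Differentiating under the integral sign brings down a factor of $(-t^2)$:
$$\frac{dJ}{da} = \int_{-\infty}^{\infty} - \frac{t^{2} e^{- a t^{2}}}{2} \, dt = - \frac{\sqrt{\pi}}{4 a^{\frac{3}{2}}}.$$

The integral on the left is $-I$, so $I = \frac{\sqrt{\pi}}{4 a^{\frac{3}{2}}}$.

Setting $a = 4$:
$$I = \frac{\sqrt{\pi}}{32}.$$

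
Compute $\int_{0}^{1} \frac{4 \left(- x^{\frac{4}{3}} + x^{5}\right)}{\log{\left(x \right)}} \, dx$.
$\log{\left(\frac{104976}{2401} \right)}$

Consider the one-parameter family: let $I(a) = \int_{0}^{1} \frac{4 \left(- x^{\frac{4}{3}} + x^{a}\right)}{\log{\left(x \right)}} \, dx$.

Since $\dfrac{\partial}{\partial a}\,x^{a} = x^{a} \ln x$, the $\ln x$ in the denominator cancels and
$$\frac{dI}{da} = \int_{0}^{1} 4 x^{a} \, dx = 4 \left[\frac{x^{a+1}}{a+1}\right]_0^1 = \frac{4}{a + 1}.$$

Integrating with respect to $a$ gives $I(a) = \log{\left(\frac{81 \left(a + 1\right)^{4}}{2401} \right)} + C$.

At $a = \frac{4}{3}$ the integrand is identically $0$, so $I(\frac{4}{3}) = 0$. The closed form gives $0$, hence $C = 0$.

Setting $a = 5$:
$$I = \log{\left(\frac{104976}{2401} \right)}.$$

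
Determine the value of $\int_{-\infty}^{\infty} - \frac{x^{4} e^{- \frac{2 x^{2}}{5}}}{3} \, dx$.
$- \frac{25 \sqrt{10} \sqrt{\pi}}{32}$

Consider the simpler parametrised integral
$$J(a) = \int_{-\infty}^{\infty} - \frac{e^{- a x^{2}}}{3} \, dx = - \frac{\sqrt{\pi}}{3 \sqrt{a}}.$$

Differentiating under the integral sign brings down a factor of $(-x^2)$:
$$\frac{dJ}{da} = \int_{-\infty}^{\infty} \frac{x^{2} e^{- a x^{2}}}{3} \, dx = \frac{\sqrt{\pi}}{6 a^{\frac{3}{2}}}.$$

Repeating twice in total — each differentiation brings down another $(-x^2)$ — gives
$$\frac{d^{2}J}{da^{2}} = \int_{-\infty}^{\infty} - \frac{x^{4} e^{- a x^{2}}}{3} \, dx = - \frac{\sqrt{\pi}}{4 a^{\frac{5}{2}}},$$
and the integrand here is exactly the target integrand, so $I = - \frac{\sqrt{\pi}}{4 a^{\frac{5}{2}}}$.

Setting $a = \frac{2}{5}$:
$$I = - \frac{25 \sqrt{10} \sqrt{\pi}}{32}.$$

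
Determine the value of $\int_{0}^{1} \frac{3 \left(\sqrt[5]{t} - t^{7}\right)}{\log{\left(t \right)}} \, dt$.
$\log{\left(\frac{27}{8000} \right)}$

Replace the exponent $\frac{1}{5}$ by a parameter $a$: let $I(a) = \int_{0}^{1} \frac{3 \left(- t^{7} + t^{a}\right)}{\log{\left(t \right)}} \, dt$.

Since $\dfrac{\partial}{\partial a}\,t^{a} = t^{a} \ln t$, the $\ln t$ in the denominator cancels and
$$\frac{dI}{da} = \int_{0}^{1} 3 t^{a} \, dt = 3 \left[\frac{t^{a+1}}{a+1}\right]_0^1 = \frac{3}{a + 1}.$$

Integrating with respect to $a$ gives $I(a) = \log{\left(\frac{\left(a + 1\right)^{3}}{512} \right)} + C$.

At $a = 7$ the integrand is identically $0$, so $I(7) = 0$. The closed form gives $0$, hence $C = 0$.

Setting $a = \frac{1}{5}$:
$$I = \log{\left(\frac{27}{8000} \right)}.$$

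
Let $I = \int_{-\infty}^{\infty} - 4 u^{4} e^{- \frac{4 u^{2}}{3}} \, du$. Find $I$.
$- \frac{27 \sqrt{3} \sqrt{\pi}}{32}$

Begin with the known integral
$$J(a) = \int_{-\infty}^{\infty} - 4 e^{- a u^{2}} \, du = - \frac{4 \sqrt{\pi}}{\sqrt{a}}.$$

Differentiating under the integral sign brings down a factor of $(-u^2)$:
$$\frac{dJ}{da} = \int_{-\infty}^{\infty} 4 u^{2} e^{- a u^{2}} \, du = \frac{2 \sqrt{\pi}}{a^{\frac{3}{2}}}.$$

Repeating twice in total — each differentiation brings down another $(-u^2)$ — gives
$$\frac{d^{2}J}{da^{2}} = \int_{-\infty}^{\infty} - 4 u^{4} e^{- a u^{2}} \, du = - \frac{3 \sqrt{\pi}}{a^{\frac{5}{2}}},$$
and the integrand here is exactly the target integrand, so $I = - \frac{3 \sqrt{\pi}}{a^{\frac{5}{2}}}$.

Setting $a = \frac{4}{3}$:
$$I = - \frac{27 \sqrt{3} \sqrt{\pi}}{32}.$$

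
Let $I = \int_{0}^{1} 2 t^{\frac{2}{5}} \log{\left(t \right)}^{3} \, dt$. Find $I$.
$- \frac{7500}{2401}$

Begin with the known integral
$$J(a) = \int_{0}^{1} 2 t^{a} \, dt = \frac{2}{a + 1}.$$

Differentiating under the integral sign brings down a factor of $\ln t$:
$$\frac{dJ}{da} = \int_{0}^{1} 2 t^{a} \log{\left(t \right)} \, dt = - \frac{2}{\left(a + 1\right)^{2}}.$$

Repeating $3$ times in total — each differentiation brings down another $\ln t$ — gives
$$\frac{d^{3}J}{da^{3}} = \int_{0}^{1} 2 t^{a} \log{\left(t \right)}^{3} \, dt = - \frac{12}{\left(a + 1\right)^{4}},$$
and the integrand here is exactly the target integrand, so $I = - \frac{12}{\left(a + 1\right)^{4}}$.

Setting $a = \frac{2}{5}$:
$$I = - \frac{7500}{2401}.$$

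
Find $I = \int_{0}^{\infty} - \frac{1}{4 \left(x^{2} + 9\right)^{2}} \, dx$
$- \frac{\pi}{432}$

Begin with the known result
$$J(a) = \int_{0}^{\infty} - \frac{1}{4 \left(a^{2} + x^{2}\right)} \, dx = - \frac{\pi}{8 a}.$$

Differentiating under the integral sign with respect to $a$,
$$\frac{dJ}{da} = \int_{0}^{\infty} \frac{a}{2 \left(a^{2} + x^{2}\right)^{2}} \, dx = \frac{\pi}{8 a^{2}},$$
so $\int_{0}^{\infty} - \frac{1}{4 \left(a^{2} + x^{2}\right)^{2}} \, dx = - \frac{\pi}{16 a^{3}}$.

Setting $a = 3$:
$$I = - \frac{\pi}{432}.$$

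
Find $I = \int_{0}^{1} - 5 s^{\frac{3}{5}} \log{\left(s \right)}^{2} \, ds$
$- \frac{625}{256}$

Consider the simpler parametrised integral
$$J(a) = \int_{0}^{1} - 5 s^{a} \, ds = - \frac{5}{a + 1}.$$

Differentiating under the integral sign brings down a factor of $\ln s$:
$$\frac{dJ}{da} = \int_{0}^{1} - 5 s^{a} \log{\left(s \right)} \, ds = \frac{5}{\left(a + 1\right)^{2}}.$$

Repeating twice in total — each differentiation brings down another $\ln s$ — gives
$$\frac{d^{2}J}{da^{2}} = \int_{0}^{1} - 5 s^{a} \log{\left(s \right)}^{2} \, ds = - \frac{10}{\left(a + 1\right)^{3}},$$
and the integrand here is exactly the target integrand, so $I = - \frac{10}{\left(a + 1\right)^{3}}$.

Setting $a = \frac{3}{5}$:
$$I = - \frac{625}{256}.$$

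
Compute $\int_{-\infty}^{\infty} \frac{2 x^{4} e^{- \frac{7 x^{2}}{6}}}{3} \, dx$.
$\frac{18 \sqrt{42} \sqrt{\pi}}{343}$

Start from the elementary integral
$$J(a) = \int_{-\infty}^{\infty} \frac{2 e^{- a x^{2}}}{3} \, dx = \frac{2 \sqrt{\pi}}{3 \sqrt{a}}.$$

Differentiating under the integral sign brings down a factor of $(-x^2)$:
$$\frac{dJ}{da} = \int_{-\infty}^{\infty} - \frac{2 x^{2} e^{- a x^{2}}}{3} \, dx = - \frac{\sqrt{\pi}}{3 a^{\frac{3}{2}}}.$$

Repeating twice in total — each differentiation brings down another $(-x^2)$ — gives
$$\frac{d^{2}J}{da^{2}} = \int_{-\infty}^{\infty} \frac{2 x^{4} e^{- a x^{2}}}{3} \, dx = \frac{\sqrt{\pi}}{2 a^{\frac{5}{2}}},$$
and the integrand here is exactly the target integrand, so $I = \frac{\sqrt{\pi}}{2 a^{\frac{5}{2}}}$.

Setting $a = \frac{7}{6}$:
$$I = \frac{18 \sqrt{42} \sqrt{\pi}}{343}.$$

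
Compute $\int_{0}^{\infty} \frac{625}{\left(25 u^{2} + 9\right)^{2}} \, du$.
$\frac{125 \pi}{108}$

Begin with the known result
$$J(a) = \int_{0}^{\infty} \frac{1}{a^{2} + u^{2}} \, du = \frac{\pi}{2 a}.$$

Differentiating under the integral sign with respect to $a$,
$$\frac{dJ}{da} = \int_{0}^{\infty} - \frac{2 a}{\left(a^{2} + u^{2}\right)^{2}} \, du = - \frac{\pi}{2 a^{2}},$$
so $\int_{0}^{\infty} \frac{1}{\left(a^{2} + u^{2}\right)^{2}} \, du = \frac{\pi}{4 a^{3}}$.

Setting $a = \frac{3}{5}$:
$$I = \frac{125 \pi}{108}.$$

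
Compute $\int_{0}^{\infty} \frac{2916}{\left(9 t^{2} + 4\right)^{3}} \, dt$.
$\frac{729 \pi}{128}$

Recall the elementary integral
$$J(a) = \int_{0}^{\infty} \frac{4}{a^{2} + t^{2}} \, dt = \frac{2 \pi}{a}.$$

Differentiating under the integral sign with respect to $a$,
$$\frac{dJ}{da} = \int_{0}^{\infty} - \frac{8 a}{\left(a^{2} + t^{2}\right)^{2}} \, dt = - \frac{2 \pi}{a^{2}},$$
so $\int_{0}^{\infty} \frac{4}{\left(a^{2} + t^{2}\right)^{2}} \, dt = \frac{\pi}{a^{3}}$.

Repeating — each differentiation of $1/(t^2+a^2)^j$ produces $-2ja/(t^2+a^2)^{j+1}$ — and dividing through by $-2ja$ at each step yields, after $2$ differentiations in total,
$$\int_{0}^{\infty} \frac{4}{\left(a^{2} + t^{2}\right)^{3}} \, dt = \frac{3 \pi}{4 a^{5}}.$$

Setting $a = \frac{2}{3}$:
$$I = \frac{729 \pi}{128}.$$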